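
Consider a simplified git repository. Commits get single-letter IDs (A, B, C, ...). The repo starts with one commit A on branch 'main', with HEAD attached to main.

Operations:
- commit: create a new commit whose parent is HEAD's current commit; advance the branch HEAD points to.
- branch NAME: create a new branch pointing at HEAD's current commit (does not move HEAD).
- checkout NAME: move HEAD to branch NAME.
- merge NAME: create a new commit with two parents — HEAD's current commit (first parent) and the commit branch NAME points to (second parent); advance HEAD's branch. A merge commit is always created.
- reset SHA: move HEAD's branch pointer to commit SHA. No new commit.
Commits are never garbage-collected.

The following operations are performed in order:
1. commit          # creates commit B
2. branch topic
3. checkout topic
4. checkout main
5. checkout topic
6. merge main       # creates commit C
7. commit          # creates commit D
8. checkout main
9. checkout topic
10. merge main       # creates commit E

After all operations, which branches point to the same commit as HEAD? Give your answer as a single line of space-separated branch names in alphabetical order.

After op 1 (commit): HEAD=main@B [main=B]
After op 2 (branch): HEAD=main@B [main=B topic=B]
After op 3 (checkout): HEAD=topic@B [main=B topic=B]
After op 4 (checkout): HEAD=main@B [main=B topic=B]
After op 5 (checkout): HEAD=topic@B [main=B topic=B]
After op 6 (merge): HEAD=topic@C [main=B topic=C]
After op 7 (commit): HEAD=topic@D [main=B topic=D]
After op 8 (checkout): HEAD=main@B [main=B topic=D]
After op 9 (checkout): HEAD=topic@D [main=B topic=D]
After op 10 (merge): HEAD=topic@E [main=B topic=E]

Answer: topic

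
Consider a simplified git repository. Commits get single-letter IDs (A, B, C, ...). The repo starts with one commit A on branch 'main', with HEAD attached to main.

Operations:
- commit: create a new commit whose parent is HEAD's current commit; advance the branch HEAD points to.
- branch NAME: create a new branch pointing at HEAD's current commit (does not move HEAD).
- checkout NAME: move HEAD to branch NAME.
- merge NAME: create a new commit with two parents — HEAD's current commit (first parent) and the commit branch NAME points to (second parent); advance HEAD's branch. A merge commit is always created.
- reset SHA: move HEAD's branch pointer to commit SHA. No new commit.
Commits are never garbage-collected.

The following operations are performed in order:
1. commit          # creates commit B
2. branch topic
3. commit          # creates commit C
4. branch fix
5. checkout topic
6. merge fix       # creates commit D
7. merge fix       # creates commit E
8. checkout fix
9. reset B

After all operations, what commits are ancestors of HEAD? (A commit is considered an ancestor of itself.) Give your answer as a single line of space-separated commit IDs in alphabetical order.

After op 1 (commit): HEAD=main@B [main=B]
After op 2 (branch): HEAD=main@B [main=B topic=B]
After op 3 (commit): HEAD=main@C [main=C topic=B]
After op 4 (branch): HEAD=main@C [fix=C main=C topic=B]
After op 5 (checkout): HEAD=topic@B [fix=C main=C topic=B]
After op 6 (merge): HEAD=topic@D [fix=C main=C topic=D]
After op 7 (merge): HEAD=topic@E [fix=C main=C topic=E]
After op 8 (checkout): HEAD=fix@C [fix=C main=C topic=E]
After op 9 (reset): HEAD=fix@B [fix=B main=C topic=E]

Answer: A B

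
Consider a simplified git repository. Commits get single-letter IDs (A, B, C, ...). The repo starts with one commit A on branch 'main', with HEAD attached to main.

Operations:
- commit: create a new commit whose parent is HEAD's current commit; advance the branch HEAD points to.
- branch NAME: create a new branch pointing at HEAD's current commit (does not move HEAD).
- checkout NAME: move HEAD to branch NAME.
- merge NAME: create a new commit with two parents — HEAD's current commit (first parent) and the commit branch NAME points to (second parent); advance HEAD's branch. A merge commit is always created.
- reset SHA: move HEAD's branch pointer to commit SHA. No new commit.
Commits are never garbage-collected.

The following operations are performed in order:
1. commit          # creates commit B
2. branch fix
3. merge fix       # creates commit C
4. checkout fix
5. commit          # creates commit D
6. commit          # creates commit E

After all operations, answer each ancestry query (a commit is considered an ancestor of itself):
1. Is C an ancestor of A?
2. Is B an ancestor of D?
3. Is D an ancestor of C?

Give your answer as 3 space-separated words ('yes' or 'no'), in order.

After op 1 (commit): HEAD=main@B [main=B]
After op 2 (branch): HEAD=main@B [fix=B main=B]
After op 3 (merge): HEAD=main@C [fix=B main=C]
After op 4 (checkout): HEAD=fix@B [fix=B main=C]
After op 5 (commit): HEAD=fix@D [fix=D main=C]
After op 6 (commit): HEAD=fix@E [fix=E main=C]
ancestors(A) = {A}; C in? no
ancestors(D) = {A,B,D}; B in? yes
ancestors(C) = {A,B,C}; D in? no

Answer: no yes no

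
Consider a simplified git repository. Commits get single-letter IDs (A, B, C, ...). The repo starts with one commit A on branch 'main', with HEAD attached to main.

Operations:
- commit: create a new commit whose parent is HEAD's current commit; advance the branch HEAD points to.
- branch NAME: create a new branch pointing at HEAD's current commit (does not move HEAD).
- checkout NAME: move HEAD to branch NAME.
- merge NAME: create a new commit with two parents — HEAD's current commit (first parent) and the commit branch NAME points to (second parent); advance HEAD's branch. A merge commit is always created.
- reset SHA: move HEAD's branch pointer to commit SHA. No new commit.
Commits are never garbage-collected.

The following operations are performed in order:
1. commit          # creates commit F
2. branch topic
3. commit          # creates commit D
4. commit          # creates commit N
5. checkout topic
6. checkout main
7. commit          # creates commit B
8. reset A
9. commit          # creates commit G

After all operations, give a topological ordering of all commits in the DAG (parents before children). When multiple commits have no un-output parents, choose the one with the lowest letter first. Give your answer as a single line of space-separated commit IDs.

After op 1 (commit): HEAD=main@F [main=F]
After op 2 (branch): HEAD=main@F [main=F topic=F]
After op 3 (commit): HEAD=main@D [main=D topic=F]
After op 4 (commit): HEAD=main@N [main=N topic=F]
After op 5 (checkout): HEAD=topic@F [main=N topic=F]
After op 6 (checkout): HEAD=main@N [main=N topic=F]
After op 7 (commit): HEAD=main@B [main=B topic=F]
After op 8 (reset): HEAD=main@A [main=A topic=F]
After op 9 (commit): HEAD=main@G [main=G topic=F]
commit A: parents=[]
commit B: parents=['N']
commit D: parents=['F']
commit F: parents=['A']
commit G: parents=['A']
commit N: parents=['D']

Answer: A F D G N B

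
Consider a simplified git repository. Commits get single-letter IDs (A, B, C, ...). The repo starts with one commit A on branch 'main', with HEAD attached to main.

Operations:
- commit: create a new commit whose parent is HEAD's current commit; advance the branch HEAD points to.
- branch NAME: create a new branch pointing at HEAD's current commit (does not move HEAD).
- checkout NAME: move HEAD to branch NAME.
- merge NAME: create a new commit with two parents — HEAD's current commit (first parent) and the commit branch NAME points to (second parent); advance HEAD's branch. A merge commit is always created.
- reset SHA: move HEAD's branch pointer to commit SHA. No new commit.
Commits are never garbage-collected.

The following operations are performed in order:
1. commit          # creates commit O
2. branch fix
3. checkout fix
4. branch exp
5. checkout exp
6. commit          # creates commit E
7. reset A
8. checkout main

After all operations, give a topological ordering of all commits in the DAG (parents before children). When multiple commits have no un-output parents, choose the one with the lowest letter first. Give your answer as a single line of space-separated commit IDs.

Answer: A O E

Derivation:
After op 1 (commit): HEAD=main@O [main=O]
After op 2 (branch): HEAD=main@O [fix=O main=O]
After op 3 (checkout): HEAD=fix@O [fix=O main=O]
After op 4 (branch): HEAD=fix@O [exp=O fix=O main=O]
After op 5 (checkout): HEAD=exp@O [exp=O fix=O main=O]
After op 6 (commit): HEAD=exp@E [exp=E fix=O main=O]
After op 7 (reset): HEAD=exp@A [exp=A fix=O main=O]
After op 8 (checkout): HEAD=main@O [exp=A fix=O main=O]
commit A: parents=[]
commit E: parents=['O']
commit O: parents=['A']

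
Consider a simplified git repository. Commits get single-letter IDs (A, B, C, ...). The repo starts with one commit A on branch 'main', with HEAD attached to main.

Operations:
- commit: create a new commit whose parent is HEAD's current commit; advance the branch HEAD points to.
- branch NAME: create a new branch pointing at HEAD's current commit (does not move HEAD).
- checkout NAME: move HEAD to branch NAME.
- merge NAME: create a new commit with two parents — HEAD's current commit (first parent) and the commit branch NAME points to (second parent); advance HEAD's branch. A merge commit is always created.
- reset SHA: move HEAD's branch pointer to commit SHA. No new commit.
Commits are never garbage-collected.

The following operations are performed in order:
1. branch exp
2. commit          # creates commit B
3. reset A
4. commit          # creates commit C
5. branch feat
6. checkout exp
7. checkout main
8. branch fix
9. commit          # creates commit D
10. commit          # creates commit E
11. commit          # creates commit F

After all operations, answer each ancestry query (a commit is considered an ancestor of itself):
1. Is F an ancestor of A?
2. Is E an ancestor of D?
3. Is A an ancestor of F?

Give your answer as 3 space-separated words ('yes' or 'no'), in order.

Answer: no no yes

Derivation:
After op 1 (branch): HEAD=main@A [exp=A main=A]
After op 2 (commit): HEAD=main@B [exp=A main=B]
After op 3 (reset): HEAD=main@A [exp=A main=A]
After op 4 (commit): HEAD=main@C [exp=A main=C]
After op 5 (branch): HEAD=main@C [exp=A feat=C main=C]
After op 6 (checkout): HEAD=exp@A [exp=A feat=C main=C]
After op 7 (checkout): HEAD=main@C [exp=A feat=C main=C]
After op 8 (branch): HEAD=main@C [exp=A feat=C fix=C main=C]
After op 9 (commit): HEAD=main@D [exp=A feat=C fix=C main=D]
After op 10 (commit): HEAD=main@E [exp=A feat=C fix=C main=E]
After op 11 (commit): HEAD=main@F [exp=A feat=C fix=C main=F]
ancestors(A) = {A}; F in? no
ancestors(D) = {A,C,D}; E in? no
ancestors(F) = {A,C,D,E,F}; A in? yes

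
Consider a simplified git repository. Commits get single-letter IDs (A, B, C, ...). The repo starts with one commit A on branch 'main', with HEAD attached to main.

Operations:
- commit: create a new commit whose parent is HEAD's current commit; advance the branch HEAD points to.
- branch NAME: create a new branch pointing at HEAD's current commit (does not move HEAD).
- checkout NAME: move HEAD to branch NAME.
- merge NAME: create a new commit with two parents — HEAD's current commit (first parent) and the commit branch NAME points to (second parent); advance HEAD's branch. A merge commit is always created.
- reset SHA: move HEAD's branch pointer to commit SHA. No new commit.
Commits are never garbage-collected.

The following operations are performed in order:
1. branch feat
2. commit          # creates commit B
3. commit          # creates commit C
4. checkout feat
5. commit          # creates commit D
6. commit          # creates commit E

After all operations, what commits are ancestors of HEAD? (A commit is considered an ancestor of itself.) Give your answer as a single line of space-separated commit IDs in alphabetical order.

Answer: A D E

Derivation:
After op 1 (branch): HEAD=main@A [feat=A main=A]
After op 2 (commit): HEAD=main@B [feat=A main=B]
After op 3 (commit): HEAD=main@C [feat=A main=C]
After op 4 (checkout): HEAD=feat@A [feat=A main=C]
After op 5 (commit): HEAD=feat@D [feat=D main=C]
After op 6 (commit): HEAD=feat@E [feat=E main=C]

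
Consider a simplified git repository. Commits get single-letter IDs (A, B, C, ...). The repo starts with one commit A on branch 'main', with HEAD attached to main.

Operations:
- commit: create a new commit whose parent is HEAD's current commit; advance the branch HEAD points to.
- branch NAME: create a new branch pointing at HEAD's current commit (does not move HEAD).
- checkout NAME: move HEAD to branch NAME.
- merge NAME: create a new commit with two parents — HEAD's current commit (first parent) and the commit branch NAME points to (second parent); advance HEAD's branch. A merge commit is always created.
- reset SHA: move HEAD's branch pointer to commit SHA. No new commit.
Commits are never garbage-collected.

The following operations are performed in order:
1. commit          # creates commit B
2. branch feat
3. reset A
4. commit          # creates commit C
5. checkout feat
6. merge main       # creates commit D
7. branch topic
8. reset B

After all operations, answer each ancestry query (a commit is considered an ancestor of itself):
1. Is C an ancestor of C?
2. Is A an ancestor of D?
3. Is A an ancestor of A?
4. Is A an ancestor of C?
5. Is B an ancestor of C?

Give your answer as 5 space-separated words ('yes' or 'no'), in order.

Answer: yes yes yes yes no

Derivation:
After op 1 (commit): HEAD=main@B [main=B]
After op 2 (branch): HEAD=main@B [feat=B main=B]
After op 3 (reset): HEAD=main@A [feat=B main=A]
After op 4 (commit): HEAD=main@C [feat=B main=C]
After op 5 (checkout): HEAD=feat@B [feat=B main=C]
After op 6 (merge): HEAD=feat@D [feat=D main=C]
After op 7 (branch): HEAD=feat@D [feat=D main=C topic=D]
After op 8 (reset): HEAD=feat@B [feat=B main=C topic=D]
ancestors(C) = {A,C}; C in? yes
ancestors(D) = {A,B,C,D}; A in? yes
ancestors(A) = {A}; A in? yes
ancestors(C) = {A,C}; A in? yes
ancestors(C) = {A,C}; B in? no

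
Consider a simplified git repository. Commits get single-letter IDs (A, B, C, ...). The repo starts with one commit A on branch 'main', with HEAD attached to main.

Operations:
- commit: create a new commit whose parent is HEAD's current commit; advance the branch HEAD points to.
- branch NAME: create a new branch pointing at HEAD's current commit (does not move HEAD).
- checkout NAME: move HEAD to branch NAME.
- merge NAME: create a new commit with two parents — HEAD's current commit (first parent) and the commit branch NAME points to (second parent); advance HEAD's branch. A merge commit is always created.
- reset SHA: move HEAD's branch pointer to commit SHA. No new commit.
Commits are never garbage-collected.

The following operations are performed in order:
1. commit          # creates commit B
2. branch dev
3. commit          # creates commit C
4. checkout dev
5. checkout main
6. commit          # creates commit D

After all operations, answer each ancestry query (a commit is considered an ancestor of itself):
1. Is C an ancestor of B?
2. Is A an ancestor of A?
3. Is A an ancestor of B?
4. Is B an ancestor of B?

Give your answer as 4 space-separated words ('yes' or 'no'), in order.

After op 1 (commit): HEAD=main@B [main=B]
After op 2 (branch): HEAD=main@B [dev=B main=B]
After op 3 (commit): HEAD=main@C [dev=B main=C]
After op 4 (checkout): HEAD=dev@B [dev=B main=C]
After op 5 (checkout): HEAD=main@C [dev=B main=C]
After op 6 (commit): HEAD=main@D [dev=B main=D]
ancestors(B) = {A,B}; C in? no
ancestors(A) = {A}; A in? yes
ancestors(B) = {A,B}; A in? yes
ancestors(B) = {A,B}; B in? yes

Answer: no yes yes yes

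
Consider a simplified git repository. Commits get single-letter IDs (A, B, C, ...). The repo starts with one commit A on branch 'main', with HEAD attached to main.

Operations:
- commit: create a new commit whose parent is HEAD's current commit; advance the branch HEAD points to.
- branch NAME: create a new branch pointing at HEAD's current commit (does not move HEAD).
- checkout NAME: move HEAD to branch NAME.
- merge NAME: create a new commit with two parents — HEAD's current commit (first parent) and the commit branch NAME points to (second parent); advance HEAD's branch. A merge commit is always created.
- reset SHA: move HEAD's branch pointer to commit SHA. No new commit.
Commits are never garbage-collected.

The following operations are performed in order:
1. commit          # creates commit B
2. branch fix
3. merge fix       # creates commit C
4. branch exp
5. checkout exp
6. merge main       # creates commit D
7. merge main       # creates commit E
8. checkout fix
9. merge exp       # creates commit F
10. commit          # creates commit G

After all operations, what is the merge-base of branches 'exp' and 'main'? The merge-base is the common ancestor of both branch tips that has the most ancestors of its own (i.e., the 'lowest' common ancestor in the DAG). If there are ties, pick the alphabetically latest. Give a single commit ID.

Answer: C

Derivation:
After op 1 (commit): HEAD=main@B [main=B]
After op 2 (branch): HEAD=main@B [fix=B main=B]
After op 3 (merge): HEAD=main@C [fix=B main=C]
After op 4 (branch): HEAD=main@C [exp=C fix=B main=C]
After op 5 (checkout): HEAD=exp@C [exp=C fix=B main=C]
After op 6 (merge): HEAD=exp@D [exp=D fix=B main=C]
After op 7 (merge): HEAD=exp@E [exp=E fix=B main=C]
After op 8 (checkout): HEAD=fix@B [exp=E fix=B main=C]
After op 9 (merge): HEAD=fix@F [exp=E fix=F main=C]
After op 10 (commit): HEAD=fix@G [exp=E fix=G main=C]
ancestors(exp=E): ['A', 'B', 'C', 'D', 'E']
ancestors(main=C): ['A', 'B', 'C']
common: ['A', 'B', 'C']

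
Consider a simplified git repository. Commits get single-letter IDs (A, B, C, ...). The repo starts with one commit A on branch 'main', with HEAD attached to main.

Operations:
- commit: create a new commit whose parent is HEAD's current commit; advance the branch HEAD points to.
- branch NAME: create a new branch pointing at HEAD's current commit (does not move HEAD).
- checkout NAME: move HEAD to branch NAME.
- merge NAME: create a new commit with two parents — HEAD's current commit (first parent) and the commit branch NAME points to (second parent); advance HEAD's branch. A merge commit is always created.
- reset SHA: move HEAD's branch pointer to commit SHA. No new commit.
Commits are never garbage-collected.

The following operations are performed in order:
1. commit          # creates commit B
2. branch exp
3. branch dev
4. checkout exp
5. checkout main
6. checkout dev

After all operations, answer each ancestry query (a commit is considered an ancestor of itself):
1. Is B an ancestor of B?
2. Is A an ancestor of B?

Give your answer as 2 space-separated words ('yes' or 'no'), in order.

After op 1 (commit): HEAD=main@B [main=B]
After op 2 (branch): HEAD=main@B [exp=B main=B]
After op 3 (branch): HEAD=main@B [dev=B exp=B main=B]
After op 4 (checkout): HEAD=exp@B [dev=B exp=B main=B]
After op 5 (checkout): HEAD=main@B [dev=B exp=B main=B]
After op 6 (checkout): HEAD=dev@B [dev=B exp=B main=B]
ancestors(B) = {A,B}; B in? yes
ancestors(B) = {A,B}; A in? yes

Answer: yes yes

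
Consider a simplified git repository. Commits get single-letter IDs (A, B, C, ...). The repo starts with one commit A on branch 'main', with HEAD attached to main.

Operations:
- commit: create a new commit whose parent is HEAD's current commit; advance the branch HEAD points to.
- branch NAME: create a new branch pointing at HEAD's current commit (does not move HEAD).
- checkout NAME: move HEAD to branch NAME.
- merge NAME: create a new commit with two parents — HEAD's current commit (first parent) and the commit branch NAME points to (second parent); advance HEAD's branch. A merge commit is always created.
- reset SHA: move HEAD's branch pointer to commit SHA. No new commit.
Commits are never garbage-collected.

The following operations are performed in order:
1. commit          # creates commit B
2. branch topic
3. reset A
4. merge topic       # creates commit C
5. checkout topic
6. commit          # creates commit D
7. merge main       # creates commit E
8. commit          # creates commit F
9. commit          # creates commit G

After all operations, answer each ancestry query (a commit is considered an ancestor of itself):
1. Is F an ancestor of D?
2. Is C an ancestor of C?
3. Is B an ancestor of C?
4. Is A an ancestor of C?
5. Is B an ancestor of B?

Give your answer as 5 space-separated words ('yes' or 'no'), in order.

Answer: no yes yes yes yes

Derivation:
After op 1 (commit): HEAD=main@B [main=B]
After op 2 (branch): HEAD=main@B [main=B topic=B]
After op 3 (reset): HEAD=main@A [main=A topic=B]
After op 4 (merge): HEAD=main@C [main=C topic=B]
After op 5 (checkout): HEAD=topic@B [main=C topic=B]
After op 6 (commit): HEAD=topic@D [main=C topic=D]
After op 7 (merge): HEAD=topic@E [main=C topic=E]
After op 8 (commit): HEAD=topic@F [main=C topic=F]
After op 9 (commit): HEAD=topic@G [main=C topic=G]
ancestors(D) = {A,B,D}; F in? no
ancestors(C) = {A,B,C}; C in? yes
ancestors(C) = {A,B,C}; B in? yes
ancestors(C) = {A,B,C}; A in? yes
ancestors(B) = {A,B}; B in? yes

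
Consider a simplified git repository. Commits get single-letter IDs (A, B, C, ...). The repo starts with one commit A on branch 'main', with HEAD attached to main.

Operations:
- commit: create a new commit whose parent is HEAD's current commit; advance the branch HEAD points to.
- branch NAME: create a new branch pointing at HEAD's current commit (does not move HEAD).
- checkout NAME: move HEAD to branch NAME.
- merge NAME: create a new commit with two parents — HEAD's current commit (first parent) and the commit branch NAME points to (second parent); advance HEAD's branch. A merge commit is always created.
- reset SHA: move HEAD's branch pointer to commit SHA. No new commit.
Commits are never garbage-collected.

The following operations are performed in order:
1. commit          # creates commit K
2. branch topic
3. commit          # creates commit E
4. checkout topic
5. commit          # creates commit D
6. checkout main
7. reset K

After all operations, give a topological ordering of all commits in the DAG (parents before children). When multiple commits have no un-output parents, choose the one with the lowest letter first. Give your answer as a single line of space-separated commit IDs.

After op 1 (commit): HEAD=main@K [main=K]
After op 2 (branch): HEAD=main@K [main=K topic=K]
After op 3 (commit): HEAD=main@E [main=E topic=K]
After op 4 (checkout): HEAD=topic@K [main=E topic=K]
After op 5 (commit): HEAD=topic@D [main=E topic=D]
After op 6 (checkout): HEAD=main@E [main=E topic=D]
After op 7 (reset): HEAD=main@K [main=K topic=D]
commit A: parents=[]
commit D: parents=['K']
commit E: parents=['K']
commit K: parents=['A']

Answer: A K D E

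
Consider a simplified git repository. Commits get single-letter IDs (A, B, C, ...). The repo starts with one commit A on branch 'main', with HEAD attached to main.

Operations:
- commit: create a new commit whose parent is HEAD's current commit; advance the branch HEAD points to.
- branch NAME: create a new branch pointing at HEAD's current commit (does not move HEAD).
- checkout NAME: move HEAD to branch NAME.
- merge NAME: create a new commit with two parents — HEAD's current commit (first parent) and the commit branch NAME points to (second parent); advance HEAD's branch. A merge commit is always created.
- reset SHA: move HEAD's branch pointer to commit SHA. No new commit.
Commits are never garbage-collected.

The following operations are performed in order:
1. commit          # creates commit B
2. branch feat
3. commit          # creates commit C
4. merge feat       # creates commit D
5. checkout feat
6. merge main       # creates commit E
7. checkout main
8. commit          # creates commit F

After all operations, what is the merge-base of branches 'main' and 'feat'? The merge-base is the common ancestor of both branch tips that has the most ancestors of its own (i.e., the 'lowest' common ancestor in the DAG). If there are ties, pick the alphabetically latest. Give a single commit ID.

Answer: D

Derivation:
After op 1 (commit): HEAD=main@B [main=B]
After op 2 (branch): HEAD=main@B [feat=B main=B]
After op 3 (commit): HEAD=main@C [feat=B main=C]
After op 4 (merge): HEAD=main@D [feat=B main=D]
After op 5 (checkout): HEAD=feat@B [feat=B main=D]
After op 6 (merge): HEAD=feat@E [feat=E main=D]
After op 7 (checkout): HEAD=main@D [feat=E main=D]
After op 8 (commit): HEAD=main@F [feat=E main=F]
ancestors(main=F): ['A', 'B', 'C', 'D', 'F']
ancestors(feat=E): ['A', 'B', 'C', 'D', 'E']
common: ['A', 'B', 'C', 'D']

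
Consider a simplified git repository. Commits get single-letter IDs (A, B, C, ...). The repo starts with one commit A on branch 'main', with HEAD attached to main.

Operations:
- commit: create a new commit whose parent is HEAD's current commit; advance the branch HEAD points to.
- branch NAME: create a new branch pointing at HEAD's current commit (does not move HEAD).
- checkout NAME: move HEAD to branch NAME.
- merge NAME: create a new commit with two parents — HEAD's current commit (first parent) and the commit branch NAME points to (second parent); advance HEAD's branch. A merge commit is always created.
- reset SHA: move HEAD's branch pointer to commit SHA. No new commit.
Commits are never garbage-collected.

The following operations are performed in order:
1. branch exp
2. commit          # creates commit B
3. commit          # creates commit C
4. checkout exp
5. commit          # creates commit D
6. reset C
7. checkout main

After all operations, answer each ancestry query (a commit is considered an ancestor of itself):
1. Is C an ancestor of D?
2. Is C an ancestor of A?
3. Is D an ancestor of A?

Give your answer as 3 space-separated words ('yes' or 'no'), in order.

After op 1 (branch): HEAD=main@A [exp=A main=A]
After op 2 (commit): HEAD=main@B [exp=A main=B]
After op 3 (commit): HEAD=main@C [exp=A main=C]
After op 4 (checkout): HEAD=exp@A [exp=A main=C]
After op 5 (commit): HEAD=exp@D [exp=D main=C]
After op 6 (reset): HEAD=exp@C [exp=C main=C]
After op 7 (checkout): HEAD=main@C [exp=C main=C]
ancestors(D) = {A,D}; C in? no
ancestors(A) = {A}; C in? no
ancestors(A) = {A}; D in? no

Answer: no no no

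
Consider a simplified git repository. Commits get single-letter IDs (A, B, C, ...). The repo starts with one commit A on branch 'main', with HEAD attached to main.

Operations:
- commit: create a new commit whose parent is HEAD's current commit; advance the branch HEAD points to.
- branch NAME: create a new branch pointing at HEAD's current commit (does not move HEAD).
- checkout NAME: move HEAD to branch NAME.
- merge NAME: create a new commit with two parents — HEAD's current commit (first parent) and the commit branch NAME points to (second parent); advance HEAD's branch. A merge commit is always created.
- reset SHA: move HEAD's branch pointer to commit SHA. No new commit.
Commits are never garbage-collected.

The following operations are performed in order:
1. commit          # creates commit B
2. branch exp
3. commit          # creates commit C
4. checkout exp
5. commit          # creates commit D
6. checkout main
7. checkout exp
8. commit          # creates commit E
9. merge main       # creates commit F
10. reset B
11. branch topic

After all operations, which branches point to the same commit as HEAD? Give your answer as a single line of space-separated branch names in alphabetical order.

After op 1 (commit): HEAD=main@B [main=B]
After op 2 (branch): HEAD=main@B [exp=B main=B]
After op 3 (commit): HEAD=main@C [exp=B main=C]
After op 4 (checkout): HEAD=exp@B [exp=B main=C]
After op 5 (commit): HEAD=exp@D [exp=D main=C]
After op 6 (checkout): HEAD=main@C [exp=D main=C]
After op 7 (checkout): HEAD=exp@D [exp=D main=C]
After op 8 (commit): HEAD=exp@E [exp=E main=C]
After op 9 (merge): HEAD=exp@F [exp=F main=C]
After op 10 (reset): HEAD=exp@B [exp=B main=C]
After op 11 (branch): HEAD=exp@B [exp=B main=C topic=B]

Answer: exp topic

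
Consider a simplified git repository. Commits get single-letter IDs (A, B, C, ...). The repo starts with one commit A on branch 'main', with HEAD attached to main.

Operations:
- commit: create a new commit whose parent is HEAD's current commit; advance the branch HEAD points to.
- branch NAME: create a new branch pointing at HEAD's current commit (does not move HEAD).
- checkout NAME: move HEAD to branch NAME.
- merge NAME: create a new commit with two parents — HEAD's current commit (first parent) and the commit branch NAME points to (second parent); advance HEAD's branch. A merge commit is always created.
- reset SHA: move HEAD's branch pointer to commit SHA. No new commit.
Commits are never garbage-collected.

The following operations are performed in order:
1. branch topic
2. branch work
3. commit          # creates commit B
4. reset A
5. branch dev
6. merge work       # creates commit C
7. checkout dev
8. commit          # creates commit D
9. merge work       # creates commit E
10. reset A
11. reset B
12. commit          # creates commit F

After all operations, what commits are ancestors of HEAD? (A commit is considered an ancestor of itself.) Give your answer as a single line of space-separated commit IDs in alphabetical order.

Answer: A B F

Derivation:
After op 1 (branch): HEAD=main@A [main=A topic=A]
After op 2 (branch): HEAD=main@A [main=A topic=A work=A]
After op 3 (commit): HEAD=main@B [main=B topic=A work=A]
After op 4 (reset): HEAD=main@A [main=A topic=A work=A]
After op 5 (branch): HEAD=main@A [dev=A main=A topic=A work=A]
After op 6 (merge): HEAD=main@C [dev=A main=C topic=A work=A]
After op 7 (checkout): HEAD=dev@A [dev=A main=C topic=A work=A]
After op 8 (commit): HEAD=dev@D [dev=D main=C topic=A work=A]
After op 9 (merge): HEAD=dev@E [dev=E main=C topic=A work=A]
After op 10 (reset): HEAD=dev@A [dev=A main=C topic=A work=A]
After op 11 (reset): HEAD=dev@B [dev=B main=C topic=A work=A]
After op 12 (commit): HEAD=dev@F [dev=F main=C topic=A work=A]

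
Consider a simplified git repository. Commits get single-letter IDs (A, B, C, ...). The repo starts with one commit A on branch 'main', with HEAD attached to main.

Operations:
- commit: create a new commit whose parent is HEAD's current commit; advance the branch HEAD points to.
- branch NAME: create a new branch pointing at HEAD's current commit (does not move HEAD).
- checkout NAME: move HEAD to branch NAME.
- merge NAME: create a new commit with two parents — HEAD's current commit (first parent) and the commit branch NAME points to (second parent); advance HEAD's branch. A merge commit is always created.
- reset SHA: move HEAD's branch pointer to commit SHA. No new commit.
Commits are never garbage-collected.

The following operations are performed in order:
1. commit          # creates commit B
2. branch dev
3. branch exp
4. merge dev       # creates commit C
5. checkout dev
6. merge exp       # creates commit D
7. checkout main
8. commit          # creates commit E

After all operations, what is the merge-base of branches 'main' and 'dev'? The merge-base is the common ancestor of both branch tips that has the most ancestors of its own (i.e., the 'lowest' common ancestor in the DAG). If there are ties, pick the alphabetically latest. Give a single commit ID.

Answer: B

Derivation:
After op 1 (commit): HEAD=main@B [main=B]
After op 2 (branch): HEAD=main@B [dev=B main=B]
After op 3 (branch): HEAD=main@B [dev=B exp=B main=B]
After op 4 (merge): HEAD=main@C [dev=B exp=B main=C]
After op 5 (checkout): HEAD=dev@B [dev=B exp=B main=C]
After op 6 (merge): HEAD=dev@D [dev=D exp=B main=C]
After op 7 (checkout): HEAD=main@C [dev=D exp=B main=C]
After op 8 (commit): HEAD=main@E [dev=D exp=B main=E]
ancestors(main=E): ['A', 'B', 'C', 'E']
ancestors(dev=D): ['A', 'B', 'D']
common: ['A', 'B']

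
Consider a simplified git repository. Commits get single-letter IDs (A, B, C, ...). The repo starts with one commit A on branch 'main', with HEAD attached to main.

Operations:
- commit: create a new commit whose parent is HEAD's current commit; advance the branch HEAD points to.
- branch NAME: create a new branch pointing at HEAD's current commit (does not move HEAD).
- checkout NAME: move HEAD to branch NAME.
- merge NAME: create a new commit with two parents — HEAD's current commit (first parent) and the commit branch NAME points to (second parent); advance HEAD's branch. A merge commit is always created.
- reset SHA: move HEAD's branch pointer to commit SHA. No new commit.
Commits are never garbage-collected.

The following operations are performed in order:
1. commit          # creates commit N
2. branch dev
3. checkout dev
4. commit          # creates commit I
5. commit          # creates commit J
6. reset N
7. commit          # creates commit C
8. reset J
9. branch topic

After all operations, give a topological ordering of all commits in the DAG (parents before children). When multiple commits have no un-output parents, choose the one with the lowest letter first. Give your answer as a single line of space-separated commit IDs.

Answer: A N C I J

Derivation:
After op 1 (commit): HEAD=main@N [main=N]
After op 2 (branch): HEAD=main@N [dev=N main=N]
After op 3 (checkout): HEAD=dev@N [dev=N main=N]
After op 4 (commit): HEAD=dev@I [dev=I main=N]
After op 5 (commit): HEAD=dev@J [dev=J main=N]
After op 6 (reset): HEAD=dev@N [dev=N main=N]
After op 7 (commit): HEAD=dev@C [dev=C main=N]
After op 8 (reset): HEAD=dev@J [dev=J main=N]
After op 9 (branch): HEAD=dev@J [dev=J main=N topic=J]
commit A: parents=[]
commit C: parents=['N']
commit I: parents=['N']
commit J: parents=['I']
commit N: parents=['A']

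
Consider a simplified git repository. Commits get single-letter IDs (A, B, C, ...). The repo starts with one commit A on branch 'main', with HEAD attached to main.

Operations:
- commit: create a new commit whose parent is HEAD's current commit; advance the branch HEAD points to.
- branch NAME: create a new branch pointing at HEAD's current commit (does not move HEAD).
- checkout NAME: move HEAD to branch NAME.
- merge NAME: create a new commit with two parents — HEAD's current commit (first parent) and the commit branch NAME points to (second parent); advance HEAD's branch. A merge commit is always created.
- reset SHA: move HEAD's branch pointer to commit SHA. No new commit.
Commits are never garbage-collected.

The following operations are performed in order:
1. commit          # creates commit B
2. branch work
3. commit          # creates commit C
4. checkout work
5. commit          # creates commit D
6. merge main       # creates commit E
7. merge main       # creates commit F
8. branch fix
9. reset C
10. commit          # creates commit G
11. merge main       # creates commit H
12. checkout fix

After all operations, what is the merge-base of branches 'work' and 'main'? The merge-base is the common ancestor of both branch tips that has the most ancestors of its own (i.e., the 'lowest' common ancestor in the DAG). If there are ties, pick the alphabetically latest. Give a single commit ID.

After op 1 (commit): HEAD=main@B [main=B]
After op 2 (branch): HEAD=main@B [main=B work=B]
After op 3 (commit): HEAD=main@C [main=C work=B]
After op 4 (checkout): HEAD=work@B [main=C work=B]
After op 5 (commit): HEAD=work@D [main=C work=D]
After op 6 (merge): HEAD=work@E [main=C work=E]
After op 7 (merge): HEAD=work@F [main=C work=F]
After op 8 (branch): HEAD=work@F [fix=F main=C work=F]
After op 9 (reset): HEAD=work@C [fix=F main=C work=C]
After op 10 (commit): HEAD=work@G [fix=F main=C work=G]
After op 11 (merge): HEAD=work@H [fix=F main=C work=H]
After op 12 (checkout): HEAD=fix@F [fix=F main=C work=H]
ancestors(work=H): ['A', 'B', 'C', 'G', 'H']
ancestors(main=C): ['A', 'B', 'C']
common: ['A', 'B', 'C']

Answer: C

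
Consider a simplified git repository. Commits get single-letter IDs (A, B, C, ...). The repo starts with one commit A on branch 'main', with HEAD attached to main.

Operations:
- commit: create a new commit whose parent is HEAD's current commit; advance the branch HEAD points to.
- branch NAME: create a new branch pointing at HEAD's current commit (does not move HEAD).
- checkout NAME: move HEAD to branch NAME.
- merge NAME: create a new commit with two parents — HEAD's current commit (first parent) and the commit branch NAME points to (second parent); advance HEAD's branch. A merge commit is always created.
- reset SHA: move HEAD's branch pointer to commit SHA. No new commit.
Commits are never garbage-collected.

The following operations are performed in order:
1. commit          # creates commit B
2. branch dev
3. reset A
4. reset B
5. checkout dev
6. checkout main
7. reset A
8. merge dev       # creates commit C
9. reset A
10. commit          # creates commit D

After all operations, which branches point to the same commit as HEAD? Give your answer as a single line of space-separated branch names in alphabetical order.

Answer: main

Derivation:
After op 1 (commit): HEAD=main@B [main=B]
After op 2 (branch): HEAD=main@B [dev=B main=B]
After op 3 (reset): HEAD=main@A [dev=B main=A]
After op 4 (reset): HEAD=main@B [dev=B main=B]
After op 5 (checkout): HEAD=dev@B [dev=B main=B]
After op 6 (checkout): HEAD=main@B [dev=B main=B]
After op 7 (reset): HEAD=main@A [dev=B main=A]
After op 8 (merge): HEAD=main@C [dev=B main=C]
After op 9 (reset): HEAD=main@A [dev=B main=A]
After op 10 (commit): HEAD=main@D [dev=B main=D]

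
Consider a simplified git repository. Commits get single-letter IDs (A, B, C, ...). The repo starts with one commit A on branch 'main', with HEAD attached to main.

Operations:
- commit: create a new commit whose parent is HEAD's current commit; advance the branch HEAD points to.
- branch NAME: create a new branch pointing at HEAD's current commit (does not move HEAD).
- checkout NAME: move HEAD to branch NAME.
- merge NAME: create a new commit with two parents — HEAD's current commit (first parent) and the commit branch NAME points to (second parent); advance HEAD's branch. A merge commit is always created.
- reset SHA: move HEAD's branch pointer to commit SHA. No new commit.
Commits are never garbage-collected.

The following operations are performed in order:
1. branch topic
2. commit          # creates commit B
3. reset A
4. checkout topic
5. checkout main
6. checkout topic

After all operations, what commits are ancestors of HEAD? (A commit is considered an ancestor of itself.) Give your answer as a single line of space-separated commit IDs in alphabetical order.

After op 1 (branch): HEAD=main@A [main=A topic=A]
After op 2 (commit): HEAD=main@B [main=B topic=A]
After op 3 (reset): HEAD=main@A [main=A topic=A]
After op 4 (checkout): HEAD=topic@A [main=A topic=A]
After op 5 (checkout): HEAD=main@A [main=A topic=A]
After op 6 (checkout): HEAD=topic@A [main=A topic=A]

Answer: A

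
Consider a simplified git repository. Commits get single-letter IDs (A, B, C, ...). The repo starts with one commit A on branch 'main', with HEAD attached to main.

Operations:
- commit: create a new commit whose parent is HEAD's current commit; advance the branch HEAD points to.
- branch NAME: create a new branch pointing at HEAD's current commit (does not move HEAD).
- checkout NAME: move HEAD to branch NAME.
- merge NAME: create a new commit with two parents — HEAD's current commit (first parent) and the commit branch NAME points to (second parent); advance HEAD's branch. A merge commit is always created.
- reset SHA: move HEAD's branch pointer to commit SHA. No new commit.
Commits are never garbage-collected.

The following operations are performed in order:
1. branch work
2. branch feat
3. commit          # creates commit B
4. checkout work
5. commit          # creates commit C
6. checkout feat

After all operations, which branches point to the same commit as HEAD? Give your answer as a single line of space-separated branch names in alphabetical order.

Answer: feat

Derivation:
After op 1 (branch): HEAD=main@A [main=A work=A]
After op 2 (branch): HEAD=main@A [feat=A main=A work=A]
After op 3 (commit): HEAD=main@B [feat=A main=B work=A]
After op 4 (checkout): HEAD=work@A [feat=A main=B work=A]
After op 5 (commit): HEAD=work@C [feat=A main=B work=C]
After op 6 (checkout): HEAD=feat@A [feat=A main=B work=C]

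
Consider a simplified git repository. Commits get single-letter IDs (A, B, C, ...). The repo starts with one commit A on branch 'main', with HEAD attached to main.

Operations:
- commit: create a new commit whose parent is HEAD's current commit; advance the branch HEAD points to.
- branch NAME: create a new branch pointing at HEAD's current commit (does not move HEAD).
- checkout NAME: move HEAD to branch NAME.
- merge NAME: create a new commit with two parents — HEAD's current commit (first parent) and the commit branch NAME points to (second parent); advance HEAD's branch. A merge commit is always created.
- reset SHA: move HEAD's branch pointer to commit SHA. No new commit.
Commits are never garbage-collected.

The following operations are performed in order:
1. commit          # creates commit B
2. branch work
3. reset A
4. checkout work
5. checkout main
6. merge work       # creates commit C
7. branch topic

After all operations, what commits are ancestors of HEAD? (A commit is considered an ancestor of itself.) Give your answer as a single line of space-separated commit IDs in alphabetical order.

Answer: A B C

Derivation:
After op 1 (commit): HEAD=main@B [main=B]
After op 2 (branch): HEAD=main@B [main=B work=B]
After op 3 (reset): HEAD=main@A [main=A work=B]
After op 4 (checkout): HEAD=work@B [main=A work=B]
After op 5 (checkout): HEAD=main@A [main=A work=B]
After op 6 (merge): HEAD=main@C [main=C work=B]
After op 7 (branch): HEAD=main@C [main=C topic=C work=B]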